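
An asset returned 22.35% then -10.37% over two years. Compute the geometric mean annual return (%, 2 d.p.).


Formula: Geometric mean = ((1+r1)*(1+r2))^(1/2) - 1
Product: (1 + 0.2235) * (1 + -0.1037) = 1.2235 * 0.8963 = 1.096623
Square root: 1.096623^0.5 = 1.047198
Geometric mean = 1.047198 - 1 = 0.047198
As percentage: 4.72%

4.72%


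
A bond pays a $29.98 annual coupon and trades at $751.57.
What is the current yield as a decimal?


Formula: Current yield = annual coupon / price
Substituting: CY = $29.98 / $751.57
CY = 0.03989

0.03989


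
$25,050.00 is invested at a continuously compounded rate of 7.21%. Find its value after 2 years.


Formula: FV = P * e^(r*t)
Exponent: r*t = 0.0721 * 2 = 0.1442
e^(0.1442) = 1.155115
FV = $25,050.00 * 1.155115 = $28,935.63

$28,935.63


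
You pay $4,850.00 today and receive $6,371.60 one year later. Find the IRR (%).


Formula: IRR = C1/C0 - 1
Substituting: IRR = $6,371.60 / $4,850.00 - 1
Ratio: 1.313732 - 1 = 0.313732
IRR = 31.3732%

31.3732%


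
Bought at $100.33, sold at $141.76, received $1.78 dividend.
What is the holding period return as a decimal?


Formula: HPR = (P1 - P0 + D) / P0
Gain: $141.76 - $100.33 + $1.78 = $43.21
HPR = $43.21 / $100.33 = 0.4307

0.4307


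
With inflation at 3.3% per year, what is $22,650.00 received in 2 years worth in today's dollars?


Formula: Real value = nominal / (1 + inflation)^years
Price level: (1 + 0.033)^2 = 1.067089
Real value = $22,650.00 / 1.067089 = $21,225.97

$21,225.97


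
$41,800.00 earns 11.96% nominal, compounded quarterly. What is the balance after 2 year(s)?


Formula: FV = P * (1 + r/m)^(m*t)
Period rate: r/m = 0.1196 / 4 = 0.0299
Total periods: m*t = 4 * 2 = 8
Growth factor: (1 + 0.0299)^8 = 1.265787
FV = $41,800.00 * 1.265787 = $52,909.88

$52,909.88


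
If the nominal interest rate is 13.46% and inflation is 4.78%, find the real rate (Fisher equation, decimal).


Formula: (1 + r_real) = (1 + r_nom) / (1 + inflation)
Substituting: (1 + r_real) = 1.1346 / 1.0478
(1 + r_real) = 1.08284
r_real = 1.08284 - 1 = 0.08284

0.08284


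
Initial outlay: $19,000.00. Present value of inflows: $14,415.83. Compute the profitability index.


Formula: PI = PV(cash flows) / initial investment
Substituting: PI = $14,415.83 / $19,000.00
PI = 0.7587

0.7587


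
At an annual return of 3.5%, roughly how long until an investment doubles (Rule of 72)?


Formula: Years ≈ 72 / r
Substituting: Years ≈ 72 / 3.5
Years ≈ 20.6

20.6 years


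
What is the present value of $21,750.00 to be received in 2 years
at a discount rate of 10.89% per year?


Formula: PV = FV / (1 + r)^n
Substituting: PV = $21,750.00 / (1 + 0.1089)^2
Discount factor: (1.1089)^2 = 1.229659
PV = $21,750.00 / 1.229659 = $17,687.83

$17,687.83


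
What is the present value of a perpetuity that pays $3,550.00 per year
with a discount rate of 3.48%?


Formula: PV = C / r
Substituting: PV = $3,550.00 / 0.0348
PV = $102,011.49

$102,011.49


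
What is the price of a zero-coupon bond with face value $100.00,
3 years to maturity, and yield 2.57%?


Formula: Price = FV / (1 + r)^n
Substituting: Price = $100.00 / (1 + 0.0257)^3
Discount factor: (1.0257)^3 = 1.079098
Price = $100.00 / 1.079098 = $92.67

$92.67


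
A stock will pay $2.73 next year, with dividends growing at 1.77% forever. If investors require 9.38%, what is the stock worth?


Formula: P = D1 / (r - g)
Spread: r - g = 0.0938 - 0.0177 = 0.0761
Substituting: P = $2.73 / 0.0761
P = $35.87

$35.87


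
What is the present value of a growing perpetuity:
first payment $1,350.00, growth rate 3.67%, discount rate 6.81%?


Formula: PV = C / (r - g)
Spread: r - g = 0.0681 - 0.0367 = 0.0314
Substituting: PV = $1,350.00 / 0.0314
PV = $42,993.63

$42,993.63


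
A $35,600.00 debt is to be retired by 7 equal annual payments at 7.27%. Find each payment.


Formula: PMT = PV * r / (1 - (1+r)^(-n))
Denominator: 1 - (1 + 0.0727)^(-7) = 0.38814
Numerator: $35,600.00 * 0.0727 = 2588.12
PMT = 2588.12 / 0.38814 = $6,668.01

$6,668.01


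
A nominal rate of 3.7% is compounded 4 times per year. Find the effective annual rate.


Formula: EAR = (1 + r/m)^m - 1
Period rate: r/m = 0.037 / 4 = 0.00925
Compounding: (1 + 0.00925)^4 = 1.037517
EAR = 1.037517 - 1 = 0.037517

0.037517


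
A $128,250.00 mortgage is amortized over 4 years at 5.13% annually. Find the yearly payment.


Formula: PMT = PV * r / (1 - (1+r)^(-n))
Denominator: 1 - (1 + 0.0513)^(-4) = 0.181359
Numerator: $128,250.00 * 0.0513 = 6579.225
PMT = 6579.225 / 0.181359 = $36,277.30

$36,277.30


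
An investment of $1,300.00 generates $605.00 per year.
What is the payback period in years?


Formula: Payback = investment / annual cash flow
Substituting: Payback = $1,300.00 / $605.00
Payback = 2.1488 years

2.1488 years


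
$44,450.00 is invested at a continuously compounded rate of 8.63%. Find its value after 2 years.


Formula: FV = P * e^(r*t)
Exponent: r*t = 0.0863 * 2 = 0.1726
e^(0.1726) = 1.188391
FV = $44,450.00 * 1.188391 = $52,823.96

$52,823.96


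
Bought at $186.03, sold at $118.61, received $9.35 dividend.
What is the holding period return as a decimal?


Formula: HPR = (P1 - P0 + D) / P0
Gain: $118.61 - $186.03 + $9.35 = -$58.07
HPR = -$58.07 / $186.03 = -0.3122

-0.3122


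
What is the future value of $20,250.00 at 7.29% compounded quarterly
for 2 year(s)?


Formula: FV = P * (1 + r/m)^(m*t)
Period rate: r/m = 0.0729 / 4 = 0.018225
Total periods: m*t = 4 * 2 = 8
Growth factor: (1 + 0.018225)^8 = 1.155447
FV = $20,250.00 * 1.155447 = $23,397.80

$23,397.80


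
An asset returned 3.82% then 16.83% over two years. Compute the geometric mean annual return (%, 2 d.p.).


Formula: Geometric mean = ((1+r1)*(1+r2))^(1/2) - 1
Product: (1 + 0.0382) * (1 + 0.1683) = 1.0382 * 1.1683 = 1.212929
Square root: 1.212929^0.5 = 1.101331
Geometric mean = 1.101331 - 1 = 0.101331
As percentage: 10.13%

10.13%


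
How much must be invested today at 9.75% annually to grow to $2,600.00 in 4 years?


Formula: PV = FV / (1 + r)^n
Substituting: PV = $2,600.00 / (1 + 0.0975)^4
Discount factor: (1.0975)^4 = 1.450835
PV = $2,600.00 / 1.450835 = $1,792.07

$1,792.07


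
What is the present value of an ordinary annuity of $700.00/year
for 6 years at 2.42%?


Formula: PV = PMT * (1 - (1+r)^(-n)) / r
Discount factor: (1 + 0.0242)^(-6) = 0.866346
Bracket: 1 - 0.866346 = 0.133654
PV = $700.00 * 0.133654 / 0.0242 = $3,866.02

$3,866.02


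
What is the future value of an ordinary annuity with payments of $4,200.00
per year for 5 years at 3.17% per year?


Formula: FV = PMT * ((1+r)^n - 1) / r
Growth factor: (1 + 0.0317)^5 = 1.168873
Numerator: 1.168873 - 1 = 0.168873
FV = $4,200.00 * 0.168873 / 0.0317 = $22,374.28

$22,374.28


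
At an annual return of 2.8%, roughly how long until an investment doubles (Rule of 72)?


Formula: Years ≈ 72 / r
Substituting: Years ≈ 72 / 2.8
Years ≈ 25.7

25.7 years


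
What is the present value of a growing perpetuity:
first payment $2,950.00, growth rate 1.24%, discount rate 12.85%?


Formula: PV = C / (r - g)
Spread: r - g = 0.1285 - 0.0124 = 0.1161
Substituting: PV = $2,950.00 / 0.1161
PV = $25,409.13

$25,409.13


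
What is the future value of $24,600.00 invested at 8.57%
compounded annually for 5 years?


Formula: FV = P * (1 + r)^n
Substituting: FV = $24,600.00 * (1 + 0.0857)^5
Growth factor: (1.0857)^5 = 1.508513
FV = $24,600.00 * 1.508513 = $37,109.43

$37,109.43


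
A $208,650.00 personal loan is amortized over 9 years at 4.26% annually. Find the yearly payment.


Formula: PMT = PV * r / (1 - (1+r)^(-n))
Denominator: 1 - (1 + 0.0426)^(-9) = 0.313026
Numerator: $208,650.00 * 0.0426 = 8888.49
PMT = 8888.49 / 0.313026 = $28,395.40

$28,395.40


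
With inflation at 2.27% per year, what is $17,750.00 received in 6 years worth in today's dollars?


Formula: Real value = nominal / (1 + inflation)^years
Price level: (1 + 0.0227)^6 = 1.144167
Real value = $17,750.00 / 1.144167 = $15,513.47

$15,513.47


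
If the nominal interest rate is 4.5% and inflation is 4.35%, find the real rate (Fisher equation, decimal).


Formula: (1 + r_real) = (1 + r_nom) / (1 + inflation)
Substituting: (1 + r_real) = 1.045 / 1.0435
(1 + r_real) = 1.001437
r_real = 1.001437 - 1 = 0.001437

0.001437


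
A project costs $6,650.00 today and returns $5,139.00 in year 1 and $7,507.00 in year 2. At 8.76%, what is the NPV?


Formula: NPV = C0 + C1/(1+r) + C2/(1+r)^2
Discount C1: $5,139.00 / (1 + 0.0876) = $4,725.08
Discount C2: $7,507.00 / (1 + 0.0876)^2 = $6,346.41
NPV = -$6,650.00 + $4,725.08 + $6,346.41 = $4,421.49

$4,421.49


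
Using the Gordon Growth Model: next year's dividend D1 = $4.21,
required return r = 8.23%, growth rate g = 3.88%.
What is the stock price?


Formula: P = D1 / (r - g)
Spread: r - g = 0.0823 - 0.0388 = 0.0435
Substituting: P = $4.21 / 0.0435
P = $96.78

$96.78


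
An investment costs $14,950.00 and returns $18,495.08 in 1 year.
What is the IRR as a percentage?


Formula: IRR = C1/C0 - 1
Substituting: IRR = $18,495.08 / $14,950.00 - 1
Ratio: 1.237129 - 1 = 0.237129
IRR = 23.7129%

23.7129%


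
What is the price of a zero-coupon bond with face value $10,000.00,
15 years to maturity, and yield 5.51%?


Formula: Price = FV / (1 + r)^n
Substituting: Price = $10,000.00 / (1 + 0.0551)^15
Discount factor: (1.0551)^15 = 2.235653
Price = $10,000.00 / 2.235653 = $4,472.97

$4,472.97


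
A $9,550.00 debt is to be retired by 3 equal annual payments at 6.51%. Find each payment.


Formula: PMT = PV * r / (1 - (1+r)^(-n))
Denominator: 1 - (1 + 0.0651)^(-3) = 0.172384
Numerator: $9,550.00 * 0.0651 = 621.705
PMT = 621.705 / 0.172384 = $3,606.51

$3,606.51


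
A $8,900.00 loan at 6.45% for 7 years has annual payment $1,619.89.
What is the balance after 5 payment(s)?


Formula: Balance = PV*(1+r)^k - PMT*((1+r)^k - 1)/r
Growth: (1 + 0.0645)^5 = 1.366874
Accumulated factor: ((1+r)^k - 1)/r = 5.687961
Balance = $8,900.00 * 1.366874 - $1,619.89 * 5.687961
Balance = $2,951.30

$2,951.30


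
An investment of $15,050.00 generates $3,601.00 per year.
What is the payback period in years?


Formula: Payback = investment / annual cash flow
Substituting: Payback = $15,050.00 / $3,601.00
Payback = 4.1794 years

4.1794 years


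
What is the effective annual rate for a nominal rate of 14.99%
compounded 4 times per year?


Formula: EAR = (1 + r/m)^m - 1
Period rate: r/m = 0.1499 / 4 = 0.037475
Compounding: (1 + 0.037475)^4 = 1.158539
EAR = 1.158539 - 1 = 0.158539

0.158539


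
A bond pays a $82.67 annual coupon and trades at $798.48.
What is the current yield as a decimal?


Formula: Current yield = annual coupon / price
Substituting: CY = $82.67 / $798.48
CY = 0.103534

0.103534


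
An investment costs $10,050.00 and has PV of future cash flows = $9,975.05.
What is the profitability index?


Formula: PI = PV(cash flows) / initial investment
Substituting: PI = $9,975.05 / $10,050.00
PI = 0.9925

0.9925


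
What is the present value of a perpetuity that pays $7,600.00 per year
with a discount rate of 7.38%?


Formula: PV = C / r
Substituting: PV = $7,600.00 / 0.0738
PV = $102,981.03

$102,981.03


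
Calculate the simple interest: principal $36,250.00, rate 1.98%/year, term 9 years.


Formula: I = P * r * t
Substituting: I = $36,250.00 * 0.0198 * 9
Step: I = $36,250.00 * 0.1782
I = $6,459.75

$6,459.75


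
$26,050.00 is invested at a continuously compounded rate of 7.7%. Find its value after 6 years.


Formula: FV = P * e^(r*t)
Exponent: r*t = 0.077 * 6 = 0.462
e^(0.462) = 1.587245
FV = $26,050.00 * 1.587245 = $41,347.74

$41,347.74


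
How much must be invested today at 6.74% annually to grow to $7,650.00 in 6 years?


Formula: PV = FV / (1 + r)^n
Substituting: PV = $7,650.00 / (1 + 0.0674)^6
Discount factor: (1.0674)^6 = 1.478983
PV = $7,650.00 / 1.478983 = $5,172.47

$5,172.47


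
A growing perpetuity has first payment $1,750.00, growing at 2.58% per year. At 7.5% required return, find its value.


Formula: PV = C / (r - g)
Spread: r - g = 0.075 - 0.0258 = 0.0492
Substituting: PV = $1,750.00 / 0.0492
PV = $35,569.11

$35,569.11


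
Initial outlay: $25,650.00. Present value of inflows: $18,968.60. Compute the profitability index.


Formula: PI = PV(cash flows) / initial investment
Substituting: PI = $18,968.60 / $25,650.00
PI = 0.7395

0.7395


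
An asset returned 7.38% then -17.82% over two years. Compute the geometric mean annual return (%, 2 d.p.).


Formula: Geometric mean = ((1+r1)*(1+r2))^(1/2) - 1
Product: (1 + 0.0738) * (1 + -0.1782) = 1.0738 * 0.8218 = 0.882449
Square root: 0.882449^0.5 = 0.939387
Geometric mean = 0.939387 - 1 = -0.060613
As percentage: -6.06%

-6.06%


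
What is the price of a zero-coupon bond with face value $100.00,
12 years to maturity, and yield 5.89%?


Formula: Price = FV / (1 + r)^n
Substituting: Price = $100.00 / (1 + 0.0589)^12
Discount factor: (1.0589)^12 = 1.987281
Price = $100.00 / 1.987281 = $50.32

$50.32


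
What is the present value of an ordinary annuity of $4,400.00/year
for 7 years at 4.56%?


Formula: PV = PMT * (1 - (1+r)^(-n)) / r
Discount factor: (1 + 0.0456)^(-7) = 0.731882
Bracket: 1 - 0.731882 = 0.268118
PV = $4,400.00 * 0.268118 / 0.0456 = $25,871.05

$25,871.05


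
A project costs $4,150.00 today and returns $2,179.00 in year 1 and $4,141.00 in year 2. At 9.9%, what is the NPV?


Formula: NPV = C0 + C1/(1+r) + C2/(1+r)^2
Discount C1: $2,179.00 / (1 + 0.099) = $1,982.71
Discount C2: $4,141.00 / (1 + 0.099)^2 = $3,428.54
NPV = -$4,150.00 + $1,982.71 + $3,428.54 = $1,261.26

$1,261.26


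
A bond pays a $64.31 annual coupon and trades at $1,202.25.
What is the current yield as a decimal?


Formula: Current yield = annual coupon / price
Substituting: CY = $64.31 / $1,202.25
CY = 0.053491

0.053491


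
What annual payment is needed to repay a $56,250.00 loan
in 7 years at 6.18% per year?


Formula: PMT = PV * r / (1 - (1+r)^(-n))
Denominator: 1 - (1 + 0.0618)^(-7) = 0.342795
Numerator: $56,250.00 * 0.0618 = 3476.25
PMT = 3476.25 / 0.342795 = $10,140.90

$10,140.90


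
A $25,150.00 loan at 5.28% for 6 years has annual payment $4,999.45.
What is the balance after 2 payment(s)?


Formula: Balance = PV*(1+r)^k - PMT*((1+r)^k - 1)/r
Growth: (1 + 0.0528)^2 = 1.108388
Accumulated factor: ((1+r)^k - 1)/r = 2.0528
Balance = $25,150.00 * 1.108388 - $4,999.45 * 2.0528
Balance = $17,613.08

$17,613.08


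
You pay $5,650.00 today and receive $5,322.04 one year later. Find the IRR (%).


Formula: IRR = C1/C0 - 1
Substituting: IRR = $5,322.04 / $5,650.00 - 1
Ratio: 0.941954 - 1 = -0.058046
IRR = -5.8046%

-5.8046%


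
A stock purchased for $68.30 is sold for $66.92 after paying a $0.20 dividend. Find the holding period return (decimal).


Formula: HPR = (P1 - P0 + D) / P0
Gain: $66.92 - $68.30 + $0.20 = -$1.18
HPR = -$1.18 / $68.30 = -0.0173

-0.0173


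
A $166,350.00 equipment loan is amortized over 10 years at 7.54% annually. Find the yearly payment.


Formula: PMT = PV * r / (1 - (1+r)^(-n))
Denominator: 1 - (1 + 0.0754)^(-10) = 0.516608
Numerator: $166,350.00 * 0.0754 = 12542.79
PMT = 12542.79 / 0.516608 = $24,279.14

$24,279.14


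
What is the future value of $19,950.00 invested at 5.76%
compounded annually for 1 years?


Formula: FV = P * (1 + r)^n
Substituting: FV = $19,950.00 * (1 + 0.0576)^1
Growth factor: (1.0576)^1 = 1.0576
FV = $19,950.00 * 1.0576 = $21,099.12

$21,099.12


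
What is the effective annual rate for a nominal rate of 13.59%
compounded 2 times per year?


Formula: EAR = (1 + r/m)^m - 1
Period rate: r/m = 0.1359 / 2 = 0.06795
Compounding: (1 + 0.06795)^2 = 1.140517
EAR = 1.140517 - 1 = 0.140517

0.140517


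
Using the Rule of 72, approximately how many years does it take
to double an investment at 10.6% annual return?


Formula: Years ≈ 72 / r
Substituting: Years ≈ 72 / 10.6
Years ≈ 6.8

6.8 years


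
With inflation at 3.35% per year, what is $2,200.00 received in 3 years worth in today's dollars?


Formula: Real value = nominal / (1 + inflation)^years
Price level: (1 + 0.0335)^3 = 1.103904
Real value = $2,200.00 / 1.103904 = $1,992.93

$1,992.93


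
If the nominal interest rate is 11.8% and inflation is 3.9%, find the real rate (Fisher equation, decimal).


Formula: (1 + r_real) = (1 + r_nom) / (1 + inflation)
Substituting: (1 + r_real) = 1.118 / 1.039
(1 + r_real) = 1.076035
r_real = 1.076035 - 1 = 0.076035

0.076035


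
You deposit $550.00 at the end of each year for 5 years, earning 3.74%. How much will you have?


Formula: FV = PMT * ((1+r)^n - 1) / r
Growth factor: (1 + 0.0374)^5 = 1.201521
Numerator: 1.201521 - 1 = 0.201521
FV = $550.00 * 0.201521 / 0.0374 = $2,963.54

$2,963.54


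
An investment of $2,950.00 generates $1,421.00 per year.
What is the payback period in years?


Formula: Payback = investment / annual cash flow
Substituting: Payback = $2,950.00 / $1,421.00
Payback = 2.076 years

2.076 years


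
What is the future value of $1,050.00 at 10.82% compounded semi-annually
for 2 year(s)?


Formula: FV = P * (1 + r/m)^(m*t)
Period rate: r/m = 0.1082 / 2 = 0.0541
Total periods: m*t = 2 * 2 = 4
Growth factor: (1 + 0.0541)^4 = 1.234603
FV = $1,050.00 * 1.234603 = $1,296.33

$1,296.33


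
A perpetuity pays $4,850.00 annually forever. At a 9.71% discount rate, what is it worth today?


Formula: PV = C / r
Substituting: PV = $4,850.00 / 0.0971
PV = $49,948.51

$49,948.51


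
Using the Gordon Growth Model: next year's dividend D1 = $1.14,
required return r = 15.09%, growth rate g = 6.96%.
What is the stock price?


Formula: P = D1 / (r - g)
Spread: r - g = 0.1509 - 0.0696 = 0.0813
Substituting: P = $1.14 / 0.0813
P = $14.02

$14.02


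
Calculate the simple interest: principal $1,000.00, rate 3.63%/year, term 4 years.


Formula: I = P * r * t
Substituting: I = $1,000.00 * 0.0363 * 4
Step: I = $1,000.00 * 0.1452
I = $145.20

$145.20


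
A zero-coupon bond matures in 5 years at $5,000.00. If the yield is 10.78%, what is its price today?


Formula: Price = FV / (1 + r)^n
Substituting: Price = $5,000.00 / (1 + 0.1078)^5
Discount factor: (1.1078)^5 = 1.668425
Price = $5,000.00 / 1.668425 = $2,996.84

$2,996.84


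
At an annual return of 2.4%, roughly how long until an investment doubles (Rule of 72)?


Formula: Years ≈ 72 / r
Substituting: Years ≈ 72 / 2.4
Years ≈ 30.0

30.0 years


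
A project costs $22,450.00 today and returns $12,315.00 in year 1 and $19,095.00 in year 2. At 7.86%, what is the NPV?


Formula: NPV = C0 + C1/(1+r) + C2/(1+r)^2
Discount C1: $12,315.00 / (1 + 0.0786) = $11,417.58
Discount C2: $19,095.00 / (1 + 0.0786)^2 = $16,413.41
NPV = -$22,450.00 + $11,417.58 + $16,413.41 = $5,380.99

$5,380.99


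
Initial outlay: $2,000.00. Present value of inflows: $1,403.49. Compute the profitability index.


Formula: PI = PV(cash flows) / initial investment
Substituting: PI = $1,403.49 / $2,000.00
PI = 0.7017

0.7017


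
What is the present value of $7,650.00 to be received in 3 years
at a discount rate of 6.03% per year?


Formula: PV = FV / (1 + r)^n
Substituting: PV = $7,650.00 / (1 + 0.0603)^3
Discount factor: (1.0603)^3 = 1.192028
PV = $7,650.00 / 1.192028 = $6,417.64

$6,417.64


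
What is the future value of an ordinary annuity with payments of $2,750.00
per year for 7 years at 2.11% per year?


Formula: FV = PMT * ((1+r)^n - 1) / r
Growth factor: (1 + 0.0211)^7 = 1.157385
Numerator: 1.157385 - 1 = 0.157385
FV = $2,750.00 * 0.157385 / 0.0211 = $20,512.29

$20,512.29


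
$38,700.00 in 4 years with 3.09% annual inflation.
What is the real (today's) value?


Formula: Real value = nominal / (1 + inflation)^years
Price level: (1 + 0.0309)^4 = 1.129448
Real value = $38,700.00 / 1.129448 = $34,264.53

$34,264.53


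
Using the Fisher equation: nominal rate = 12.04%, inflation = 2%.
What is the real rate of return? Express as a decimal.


Formula: (1 + r_real) = (1 + r_nom) / (1 + inflation)
Substituting: (1 + r_real) = 1.1204 / 1.02
(1 + r_real) = 1.098431
r_real = 1.098431 - 1 = 0.098431

0.098431


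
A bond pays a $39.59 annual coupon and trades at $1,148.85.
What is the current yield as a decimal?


Formula: Current yield = annual coupon / price
Substituting: CY = $39.59 / $1,148.85
CY = 0.034461

0.034461


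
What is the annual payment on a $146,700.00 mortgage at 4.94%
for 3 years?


Formula: PMT = PV * r / (1 - (1+r)^(-n))
Denominator: 1 - (1 + 0.0494)^(-3) = 0.13468
Numerator: $146,700.00 * 0.0494 = 7246.98
PMT = 7246.98 / 0.13468 = $53,808.94

$53,808.94


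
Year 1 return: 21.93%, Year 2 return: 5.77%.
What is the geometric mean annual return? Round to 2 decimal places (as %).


Formula: Geometric mean = ((1+r1)*(1+r2))^(1/2) - 1
Product: (1 + 0.2193) * (1 + 0.0577) = 1.2193 * 1.0577 = 1.289654
Square root: 1.289654^0.5 = 1.135629
Geometric mean = 1.135629 - 1 = 0.135629
As percentage: 13.56%

13.56%


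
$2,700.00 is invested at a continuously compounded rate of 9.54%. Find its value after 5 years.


Formula: FV = P * e^(r*t)
Exponent: r*t = 0.0954 * 5 = 0.477
e^(0.477) = 1.611233
FV = $2,700.00 * 1.611233 = $4,350.33

$4,350.33


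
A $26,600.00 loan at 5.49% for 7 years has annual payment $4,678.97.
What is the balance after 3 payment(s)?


Formula: Balance = PV*(1+r)^k - PMT*((1+r)^k - 1)/r
Growth: (1 + 0.0549)^3 = 1.173907
Accumulated factor: ((1+r)^k - 1)/r = 3.167714
Balance = $26,600.00 * 1.173907 - $4,678.97 * 3.167714
Balance = $16,404.30

$16,404.30


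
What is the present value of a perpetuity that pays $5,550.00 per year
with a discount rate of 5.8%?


Formula: PV = C / r
Substituting: PV = $5,550.00 / 0.058
PV = $95,689.66

$95,689.66


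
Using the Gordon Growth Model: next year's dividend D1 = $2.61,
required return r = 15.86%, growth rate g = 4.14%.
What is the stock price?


Formula: P = D1 / (r - g)
Spread: r - g = 0.1586 - 0.0414 = 0.1172
Substituting: P = $2.61 / 0.1172
P = $22.27

$22.27


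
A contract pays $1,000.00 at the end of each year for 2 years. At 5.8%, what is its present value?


Formula: PV = PMT * (1 - (1+r)^(-n)) / r
Discount factor: (1 + 0.058)^(-2) = 0.893364
Bracket: 1 - 0.893364 = 0.106636
PV = $1,000.00 * 0.106636 / 0.058 = $1,838.54

$1,838.54


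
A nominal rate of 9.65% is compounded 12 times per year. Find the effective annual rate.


Formula: EAR = (1 + r/m)^m - 1
Period rate: r/m = 0.0965 / 12 = 0.008042
Compounding: (1 + 0.008042)^12 = 1.100885
EAR = 1.100885 - 1 = 0.100885

0.100885


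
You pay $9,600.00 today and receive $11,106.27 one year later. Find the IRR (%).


Formula: IRR = C1/C0 - 1
Substituting: IRR = $11,106.27 / $9,600.00 - 1
Ratio: 1.156903 - 1 = 0.156903
IRR = 15.6903%

15.6903%


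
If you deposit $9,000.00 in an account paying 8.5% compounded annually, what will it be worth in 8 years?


Formula: FV = P * (1 + r)^n
Substituting: FV = $9,000.00 * (1 + 0.085)^8
Growth factor: (1.085)^8 = 1.920604
FV = $9,000.00 * 1.920604 = $17,285.44

$17,285.44


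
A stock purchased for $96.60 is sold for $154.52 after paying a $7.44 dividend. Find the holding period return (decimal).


Formula: HPR = (P1 - P0 + D) / P0
Gain: $154.52 - $96.60 + $7.44 = $65.36
HPR = $65.36 / $96.60 = 0.6766

0.6766


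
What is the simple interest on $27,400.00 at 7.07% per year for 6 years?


Formula: I = P * r * t
Substituting: I = $27,400.00 * 0.0707 * 6
Step: I = $27,400.00 * 0.4242
I = $11,623.08

$11,623.08


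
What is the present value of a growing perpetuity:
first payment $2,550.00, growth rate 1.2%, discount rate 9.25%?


Formula: PV = C / (r - g)
Spread: r - g = 0.0925 - 0.012 = 0.0805
Substituting: PV = $2,550.00 / 0.0805
PV = $31,677.02

$31,677.02


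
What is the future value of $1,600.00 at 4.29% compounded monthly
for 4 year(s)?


Formula: FV = P * (1 + r/m)^(m*t)
Period rate: r/m = 0.0429 / 12 = 0.003575
Total periods: m*t = 12 * 4 = 48
Growth factor: (1 + 0.003575)^48 = 1.18684
FV = $1,600.00 * 1.18684 = $1,898.94

$1,898.94


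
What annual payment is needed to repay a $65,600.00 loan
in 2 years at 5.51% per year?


Formula: PMT = PV * r / (1 - (1+r)^(-n))
Denominator: 1 - (1 + 0.0551)^(-2) = 0.101718
Numerator: $65,600.00 * 0.0551 = 3614.56
PMT = 3614.56 / 0.101718 = $35,535.15

$35,535.15


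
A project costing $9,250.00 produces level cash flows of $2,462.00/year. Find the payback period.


Formula: Payback = investment / annual cash flow
Substituting: Payback = $9,250.00 / $2,462.00
Payback = 3.7571 years

3.7571 years


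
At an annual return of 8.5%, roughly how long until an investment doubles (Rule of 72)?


Formula: Years ≈ 72 / r
Substituting: Years ≈ 72 / 8.5
Years ≈ 8.5

8.5 years


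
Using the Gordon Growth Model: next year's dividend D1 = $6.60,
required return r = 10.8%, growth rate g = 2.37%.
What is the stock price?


Formula: P = D1 / (r - g)
Spread: r - g = 0.108 - 0.0237 = 0.0843
Substituting: P = $6.60 / 0.0843
P = $78.29

$78.29


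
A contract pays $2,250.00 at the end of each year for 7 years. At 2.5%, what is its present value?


Formula: PV = PMT * (1 - (1+r)^(-n)) / r
Discount factor: (1 + 0.025)^(-7) = 0.841265
Bracket: 1 - 0.841265 = 0.158735
PV = $2,250.00 * 0.158735 / 0.025 = $14,286.13

$14,286.13


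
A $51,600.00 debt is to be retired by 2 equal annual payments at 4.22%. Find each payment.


Formula: PMT = PV * r / (1 - (1+r)^(-n))
Denominator: 1 - (1 + 0.0422)^(-2) = 0.079343
Numerator: $51,600.00 * 0.0422 = 2177.52
PMT = 2177.52 / 0.079343 = $27,444.39

$27,444.39


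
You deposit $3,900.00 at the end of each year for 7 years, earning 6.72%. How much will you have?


Formula: FV = PMT * ((1+r)^n - 1) / r
Growth factor: (1 + 0.0672)^7 = 1.576597
Numerator: 1.576597 - 1 = 0.576597
FV = $3,900.00 * 0.576597 / 0.0672 = $33,463.22

$33,463.22


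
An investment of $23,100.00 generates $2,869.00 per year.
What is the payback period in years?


Formula: Payback = investment / annual cash flow
Substituting: Payback = $23,100.00 / $2,869.00
Payback = 8.0516 years

8.0516 years


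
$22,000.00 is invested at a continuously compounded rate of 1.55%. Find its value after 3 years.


Formula: FV = P * e^(r*t)
Exponent: r*t = 0.0155 * 3 = 0.0465
e^(0.0465) = 1.047598
FV = $22,000.00 * 1.047598 = $23,047.16

$23,047.16


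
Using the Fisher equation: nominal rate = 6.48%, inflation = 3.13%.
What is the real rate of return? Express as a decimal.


Formula: (1 + r_real) = (1 + r_nom) / (1 + inflation)
Substituting: (1 + r_real) = 1.0648 / 1.0313
(1 + r_real) = 1.032483
r_real = 1.032483 - 1 = 0.032483

0.032483


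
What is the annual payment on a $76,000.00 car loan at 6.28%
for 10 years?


Formula: PMT = PV * r / (1 - (1+r)^(-n))
Denominator: 1 - (1 + 0.0628)^(-10) = 0.456143
Numerator: $76,000.00 * 0.0628 = 4772.8
PMT = 4772.8 / 0.456143 = $10,463.38

$10,463.38


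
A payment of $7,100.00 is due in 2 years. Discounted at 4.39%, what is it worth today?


Formula: PV = FV / (1 + r)^n
Substituting: PV = $7,100.00 / (1 + 0.0439)^2
Discount factor: (1.0439)^2 = 1.089727
PV = $7,100.00 / 1.089727 = $6,515.39

$6,515.39


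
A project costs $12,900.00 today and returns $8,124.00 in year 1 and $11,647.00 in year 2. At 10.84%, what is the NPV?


Formula: NPV = C0 + C1/(1+r) + C2/(1+r)^2
Discount C1: $8,124.00 / (1 + 0.1084) = $7,329.48
Discount C2: $11,647.00 / (1 + 0.1084)^2 = $9,480.28
NPV = -$12,900.00 + $7,329.48 + $9,480.28 = $3,909.76

$3,909.76


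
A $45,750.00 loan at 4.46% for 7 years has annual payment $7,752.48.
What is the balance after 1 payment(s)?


Formula: Balance = PV*(1+r)^k - PMT*((1+r)^k - 1)/r
Growth: (1 + 0.0446)^1 = 1.0446
Accumulated factor: ((1+r)^k - 1)/r = 1.0
Balance = $45,750.00 * 1.0446 - $7,752.48 * 1.0
Balance = $40,037.97

$40,037.97


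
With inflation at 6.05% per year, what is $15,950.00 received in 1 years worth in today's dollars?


Formula: Real value = nominal / (1 + inflation)^years
Price level: (1 + 0.0605)^1 = 1.0605
Real value = $15,950.00 / 1.0605 = $15,040.08

$15,040.08


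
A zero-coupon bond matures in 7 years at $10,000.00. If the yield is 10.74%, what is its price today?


Formula: Price = FV / (1 + r)^n
Substituting: Price = $10,000.00 / (1 + 0.1074)^7
Discount factor: (1.1074)^7 = 2.042357
Price = $10,000.00 / 2.042357 = $4,896.30

$4,896.30


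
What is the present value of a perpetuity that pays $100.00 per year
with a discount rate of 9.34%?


Formula: PV = C / r
Substituting: PV = $100.00 / 0.0934
PV = $1,070.66

$1,070.66


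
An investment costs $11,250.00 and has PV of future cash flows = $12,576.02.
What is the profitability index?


Formula: PI = PV(cash flows) / initial investment
Substituting: PI = $12,576.02 / $11,250.00
PI = 1.1179

1.1179


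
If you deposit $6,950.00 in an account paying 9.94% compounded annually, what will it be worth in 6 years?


Formula: FV = P * (1 + r)^n
Substituting: FV = $6,950.00 * (1 + 0.0994)^6
Growth factor: (1.0994)^6 = 1.765771
FV = $6,950.00 * 1.765771 = $12,272.11

$12,272.11


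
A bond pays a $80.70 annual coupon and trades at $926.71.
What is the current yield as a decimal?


Formula: Current yield = annual coupon / price
Substituting: CY = $80.70 / $926.71
CY = 0.087082

0.087082


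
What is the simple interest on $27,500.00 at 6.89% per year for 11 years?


Formula: I = P * r * t
Substituting: I = $27,500.00 * 0.0689 * 11
Step: I = $27,500.00 * 0.7579
I = $20,842.25

$20,842.25


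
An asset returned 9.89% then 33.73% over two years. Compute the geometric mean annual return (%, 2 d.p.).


Formula: Geometric mean = ((1+r1)*(1+r2))^(1/2) - 1
Product: (1 + 0.0989) * (1 + 0.3373) = 1.0989 * 1.3373 = 1.469559
Square root: 1.469559^0.5 = 1.212254
Geometric mean = 1.212254 - 1 = 0.212254
As percentage: 21.23%

21.23%


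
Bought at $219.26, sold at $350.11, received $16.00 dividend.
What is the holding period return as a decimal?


Formula: HPR = (P1 - P0 + D) / P0
Gain: $350.11 - $219.26 + $16.00 = $146.85
HPR = $146.85 / $219.26 = 0.6698

0.6698


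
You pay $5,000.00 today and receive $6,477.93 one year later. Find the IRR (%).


Formula: IRR = C1/C0 - 1
Substituting: IRR = $6,477.93 / $5,000.00 - 1
Ratio: 1.295586 - 1 = 0.295586
IRR = 29.5586%

29.5586%


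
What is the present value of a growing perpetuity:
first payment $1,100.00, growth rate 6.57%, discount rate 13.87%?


Formula: PV = C / (r - g)
Spread: r - g = 0.1387 - 0.0657 = 0.073
Substituting: PV = $1,100.00 / 0.073
PV = $15,068.49

$15,068.49


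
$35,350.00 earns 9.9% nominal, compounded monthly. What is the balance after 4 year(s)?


Formula: FV = P * (1 + r/m)^(m*t)
Period rate: r/m = 0.099 / 12 = 0.00825
Total periods: m*t = 12 * 4 = 48
Growth factor: (1 + 0.00825)^48 = 1.483457
FV = $35,350.00 * 1.483457 = $52,440.22

$52,440.22


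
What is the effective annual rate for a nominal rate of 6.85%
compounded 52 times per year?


Formula: EAR = (1 + r/m)^m - 1
Period rate: r/m = 0.0685 / 52 = 0.001317
Compounding: (1 + 0.001317)^52 = 1.070852
EAR = 1.070852 - 1 = 0.070852

0.070852


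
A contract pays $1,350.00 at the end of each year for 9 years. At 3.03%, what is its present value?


Formula: PV = PMT * (1 - (1+r)^(-n)) / r
Discount factor: (1 + 0.0303)^(-9) = 0.764411
Bracket: 1 - 0.764411 = 0.235589
PV = $1,350.00 * 0.235589 / 0.0303 = $10,496.56

$10,496.56


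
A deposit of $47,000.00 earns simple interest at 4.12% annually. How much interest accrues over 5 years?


Formula: I = P * r * t
Substituting: I = $47,000.00 * 0.0412 * 5
Step: I = $47,000.00 * 0.206
I = $9,682.00

$9,682.00


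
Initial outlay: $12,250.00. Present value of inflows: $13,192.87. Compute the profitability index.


Formula: PI = PV(cash flows) / initial investment
Substituting: PI = $13,192.87 / $12,250.00
PI = 1.077

1.077


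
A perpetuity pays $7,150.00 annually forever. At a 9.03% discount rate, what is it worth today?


Formula: PV = C / r
Substituting: PV = $7,150.00 / 0.0903
PV = $79,180.51

$79,180.51


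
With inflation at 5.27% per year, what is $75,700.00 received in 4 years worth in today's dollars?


Formula: Real value = nominal / (1 + inflation)^years
Price level: (1 + 0.0527)^4 = 1.228057
Real value = $75,700.00 / 1.228057 = $61,642.09

$61,642.09


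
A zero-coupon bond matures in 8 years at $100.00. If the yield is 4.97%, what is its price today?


Formula: Price = FV / (1 + r)^n
Substituting: Price = $100.00 / (1 + 0.0497)^8
Discount factor: (1.0497)^8 = 1.474082
Price = $100.00 / 1.474082 = $67.84

$67.84


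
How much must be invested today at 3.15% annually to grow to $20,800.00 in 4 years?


Formula: PV = FV / (1 + r)^n
Substituting: PV = $20,800.00 / (1 + 0.0315)^4
Discount factor: (1.0315)^4 = 1.13208
PV = $20,800.00 / 1.13208 = $18,373.27

$18,373.27


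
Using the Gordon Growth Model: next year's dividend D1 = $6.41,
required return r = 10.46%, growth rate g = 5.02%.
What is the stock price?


Formula: P = D1 / (r - g)
Spread: r - g = 0.1046 - 0.0502 = 0.0544
Substituting: P = $6.41 / 0.0544
P = $117.83

$117.83


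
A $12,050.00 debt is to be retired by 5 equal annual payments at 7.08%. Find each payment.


Formula: PMT = PV * r / (1 - (1+r)^(-n))
Denominator: 1 - (1 + 0.0708)^(-5) = 0.289673
Numerator: $12,050.00 * 0.0708 = 853.14
PMT = 853.14 / 0.289673 = $2,945.18

$2,945.18


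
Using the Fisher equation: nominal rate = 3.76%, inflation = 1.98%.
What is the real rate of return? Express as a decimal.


Formula: (1 + r_real) = (1 + r_nom) / (1 + inflation)
Substituting: (1 + r_real) = 1.0376 / 1.0198
(1 + r_real) = 1.017454
r_real = 1.017454 - 1 = 0.017454

0.017454


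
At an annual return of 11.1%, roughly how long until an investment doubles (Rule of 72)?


Formula: Years ≈ 72 / r
Substituting: Years ≈ 72 / 11.1
Years ≈ 6.5

6.5 years


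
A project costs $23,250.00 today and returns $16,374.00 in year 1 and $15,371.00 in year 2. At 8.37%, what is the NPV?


Formula: NPV = C0 + C1/(1+r) + C2/(1+r)^2
Discount C1: $16,374.00 / (1 + 0.0837) = $15,109.35
Discount C2: $15,371.00 / (1 + 0.0837)^2 = $13,088.32
NPV = -$23,250.00 + $15,109.35 + $13,088.32 = $4,947.67

$4,947.67


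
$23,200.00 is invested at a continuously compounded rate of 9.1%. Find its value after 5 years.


Formula: FV = P * e^(r*t)
Exponent: r*t = 0.091 * 5 = 0.455
e^(0.455) = 1.576173
FV = $23,200.00 * 1.576173 = $36,567.22

$36,567.22


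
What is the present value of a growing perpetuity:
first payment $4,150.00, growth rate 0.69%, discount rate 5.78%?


Formula: PV = C / (r - g)
Spread: r - g = 0.0578 - 0.0069 = 0.0509
Substituting: PV = $4,150.00 / 0.0509
PV = $81,532.42

$81,532.42


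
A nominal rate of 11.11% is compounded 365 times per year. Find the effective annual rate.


Formula: EAR = (1 + r/m)^m - 1
Period rate: r/m = 0.1111 / 365 = 0.000304
Compounding: (1 + 0.000304)^365 = 1.117488
EAR = 1.117488 - 1 = 0.117488

0.117488


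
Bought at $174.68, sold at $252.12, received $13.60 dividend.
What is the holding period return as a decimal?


Formula: HPR = (P1 - P0 + D) / P0
Gain: $252.12 - $174.68 + $13.60 = $91.04
HPR = $91.04 / $174.68 = 0.5212

0.5212


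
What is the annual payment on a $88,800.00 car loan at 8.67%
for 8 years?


Formula: PMT = PV * r / (1 - (1+r)^(-n))
Denominator: 1 - (1 + 0.0867)^(-8) = 0.485811
Numerator: $88,800.00 * 0.0867 = 7698.96
PMT = 7698.96 / 0.485811 = $15,847.64

$15,847.64


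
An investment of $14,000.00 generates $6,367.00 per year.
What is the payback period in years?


Formula: Payback = investment / annual cash flow
Substituting: Payback = $14,000.00 / $6,367.00
Payback = 2.1988 years

2.1988 years


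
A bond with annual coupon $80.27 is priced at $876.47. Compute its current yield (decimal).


Formula: Current yield = annual coupon / price
Substituting: CY = $80.27 / $876.47
CY = 0.091583

0.091583


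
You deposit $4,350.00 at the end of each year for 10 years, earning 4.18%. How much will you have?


Formula: FV = PMT * ((1+r)^n - 1) / r
Growth factor: (1 + 0.0418)^10 = 1.506064
Numerator: 1.506064 - 1 = 0.506064
FV = $4,350.00 * 0.506064 / 0.0418 = $52,664.59

$52,664.59


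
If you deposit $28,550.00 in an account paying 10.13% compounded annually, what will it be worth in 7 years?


Formula: FV = P * (1 + r)^n
Substituting: FV = $28,550.00 * (1 + 0.1013)^7
Growth factor: (1.1013)^7 = 1.964896
FV = $28,550.00 * 1.964896 = $56,097.77

$56,097.77


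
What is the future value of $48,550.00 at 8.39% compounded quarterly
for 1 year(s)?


Formula: FV = P * (1 + r/m)^(m*t)
Period rate: r/m = 0.0839 / 4 = 0.020975
Total periods: m*t = 4 * 1 = 4
Growth factor: (1 + 0.020975)^4 = 1.086577
FV = $48,550.00 * 1.086577 = $52,753.30

$52,753.30


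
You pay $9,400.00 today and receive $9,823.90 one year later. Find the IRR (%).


Formula: IRR = C1/C0 - 1
Substituting: IRR = $9,823.90 / $9,400.00 - 1
Ratio: 1.045096 - 1 = 0.045096
IRR = 4.5096%

4.5096%


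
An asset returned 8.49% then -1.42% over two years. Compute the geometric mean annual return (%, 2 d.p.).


Formula: Geometric mean = ((1+r1)*(1+r2))^(1/2) - 1
Product: (1 + 0.0849) * (1 + -0.0142) = 1.0849 * 0.9858 = 1.069494
Square root: 1.069494^0.5 = 1.034164
Geometric mean = 1.034164 - 1 = 0.034164
As percentage: 3.42%

3.42%


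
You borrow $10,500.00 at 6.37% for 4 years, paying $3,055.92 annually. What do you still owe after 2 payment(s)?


Formula: Balance = PV*(1+r)^k - PMT*((1+r)^k - 1)/r
Growth: (1 + 0.0637)^2 = 1.131458
Accumulated factor: ((1+r)^k - 1)/r = 2.0637
Balance = $10,500.00 * 1.131458 - $3,055.92 * 2.0637
Balance = $5,573.80

$5,573.80


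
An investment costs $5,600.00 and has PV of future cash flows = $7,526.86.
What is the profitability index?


Formula: PI = PV(cash flows) / initial investment
Substituting: PI = $7,526.86 / $5,600.00
PI = 1.3441

1.3441


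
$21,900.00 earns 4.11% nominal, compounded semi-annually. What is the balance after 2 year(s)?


Formula: FV = P * (1 + r/m)^(m*t)
Period rate: r/m = 0.0411 / 2 = 0.02055
Total periods: m*t = 2 * 2 = 4
Growth factor: (1 + 0.02055)^4 = 1.084769
FV = $21,900.00 * 1.084769 = $23,756.43

$23,756.43


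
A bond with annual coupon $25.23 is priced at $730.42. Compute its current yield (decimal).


Formula: Current yield = annual coupon / price
Substituting: CY = $25.23 / $730.42
CY = 0.034542

0.034542


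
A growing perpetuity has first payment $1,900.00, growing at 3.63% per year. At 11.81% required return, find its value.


Formula: PV = C / (r - g)
Spread: r - g = 0.1181 - 0.0363 = 0.0818
Substituting: PV = $1,900.00 / 0.0818
PV = $23,227.38

$23,227.38


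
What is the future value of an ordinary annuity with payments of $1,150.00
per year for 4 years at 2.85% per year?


Formula: FV = PMT * ((1+r)^n - 1) / r
Growth factor: (1 + 0.0285)^4 = 1.118967
Numerator: 1.118967 - 1 = 0.118967
FV = $1,150.00 * 0.118967 / 0.0285 = $4,800.41

$4,800.41


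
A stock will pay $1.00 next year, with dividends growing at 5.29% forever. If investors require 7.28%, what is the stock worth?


Formula: P = D1 / (r - g)
Spread: r - g = 0.0728 - 0.0529 = 0.0199
Substituting: P = $1.00 / 0.0199
P = $50.25

$50.25


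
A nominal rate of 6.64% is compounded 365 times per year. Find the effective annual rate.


Formula: EAR = (1 + r/m)^m - 1
Period rate: r/m = 0.0664 / 365 = 0.000182
Compounding: (1 + 0.000182)^365 = 1.068648
EAR = 1.068648 - 1 = 0.068648

0.068648


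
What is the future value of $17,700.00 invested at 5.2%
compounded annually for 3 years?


Formula: FV = P * (1 + r)^n
Substituting: FV = $17,700.00 * (1 + 0.052)^3
Growth factor: (1.052)^3 = 1.164253
FV = $17,700.00 * 1.164253 = $20,607.27

$20,607.27
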